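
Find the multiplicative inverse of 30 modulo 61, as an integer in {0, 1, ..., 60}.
Apply the extended Euclidean algorithm to (61, 30), tracking rows (r, s, t) with s·61 + t·30 = r. Each division r_prev = q·r_cur + r_new produces the new row as (previous row) − q·(current row):
  row A: (61, 1, 0)   [1·61 + 0·30 = 61]
  row B: (30, 0, 1)   [0·61 + 1·30 = 30]
  61 = 2·30 + 1   → row C = row A − 2·row B = (1, 1, −2)   [check: 1·61 − 2·30 = 1]
  30 = 30·1 + 0   → remainder 0, stop. gcd = 1 (last nonzero row C).
The gcd is 1, so 30 is invertible mod 61. The last nonzero row gives 1·61 − 2·30 = 1, so t = −2. So 30^(−1) ≡ −2 ≡ 59 (mod 61). Verify: 30 · 59 = 1770 ≡ 1 (mod 61). ✓

Final answer: 30^(−1) ≡ 59 (mod 61)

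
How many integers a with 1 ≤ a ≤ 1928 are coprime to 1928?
960

The number of a ∈ {1, ..., 1928} with gcd(a, 1928) = 1 is by definition Euler's totient φ(1928). φ is multiplicative, with φ(p^e) = p^e − p^(e−1). Factorise 1928 = 2^3 · 241. Then
  φ(1928) = (2^3 − 2^2) · (241 − 1) = 4 · 240 = 960.
So there are 960 such integers.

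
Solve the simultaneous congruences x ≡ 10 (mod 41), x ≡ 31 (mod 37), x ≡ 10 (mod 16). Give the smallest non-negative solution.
The moduli 41, 37, 16 are pairwise coprime, so by the CRT there is a unique solution mod 41·37·16 = 24272.
Solve by successive substitution. Start with x ≡ 10 (mod 41).
  Combine with x ≡ 31 (mod 37): write x = 10 + 41·t and require 10 + 41·t ≡ 31 (mod 37), i.e. 41·t ≡ 31 − 10 ≡ 21 (mod 37). Since 41^(−1) ≡ 28 (mod 37) (41 ≡ 4 (mod 37)), t ≡ 28·21 ≡ 33 (mod 37). So x ≡ 10 + 41·33 = 1363 (mod 1517).
  Combine with x ≡ 10 (mod 16): write x = 1363 + 1517·t and require 1363 + 1517·t ≡ 10 (mod 16), i.e. 1517·t ≡ 10 − 1363 ≡ 7 (mod 16). Since 1517^(−1) ≡ 5 (mod 16) (1517 ≡ 13 (mod 16)), t ≡ 5·7 ≡ 3 (mod 16). So x ≡ 1363 + 1517·3 = 5914 (mod 24272).
Unique solution in [0, 24272): x = 5914.

Final answer: x ≡ 5914 (mod 24272); the representative in [0, 24272) is 5914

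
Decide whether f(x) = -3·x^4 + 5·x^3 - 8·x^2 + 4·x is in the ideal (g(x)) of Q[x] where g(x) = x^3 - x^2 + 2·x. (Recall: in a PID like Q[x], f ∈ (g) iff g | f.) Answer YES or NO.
In Q[x] the ideal (g) consists of all multiples of g, so f ∈ (g) iff g | f, i.e. iff the remainder of f on division by g is 0. Divide f by g (g is monic, so eliminate the leading term of the running remainder at each step):
  leading term -3·x^4: subtract (-3·x)·g(x) = -3·x^4 + 3·x^3 - 6·x^2, leaving 2·x^3 - 2·x^2 + 4·x
  leading term 2·x^3: subtract (2)·g(x) = 2·x^3 - 2·x^2 + 4·x, leaving 0
The remainder is 0, so f(x) = g(x) · h(x) with h(x) = 2 - 3·x. Hence g | f, i.e. f ∈ (g).

Final answer: YES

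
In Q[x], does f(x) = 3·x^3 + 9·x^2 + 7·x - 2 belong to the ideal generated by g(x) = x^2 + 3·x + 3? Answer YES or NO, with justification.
NO

In Q[x] the ideal (g) consists of all multiples of g, so f ∈ (g) iff g | f, i.e. iff the remainder of f on division by g is 0. Divide f by g (g is monic, so eliminate the leading term of the running remainder at each step):
  leading term 3·x^3: subtract (3·x)·g(x) = 3·x^3 + 9·x^2 + 9·x, leaving -2·x - 2
The remainder r(x) = -2·x - 2 ≠ 0 (and deg r < deg g), so g ∤ f, i.e. f ∉ (g).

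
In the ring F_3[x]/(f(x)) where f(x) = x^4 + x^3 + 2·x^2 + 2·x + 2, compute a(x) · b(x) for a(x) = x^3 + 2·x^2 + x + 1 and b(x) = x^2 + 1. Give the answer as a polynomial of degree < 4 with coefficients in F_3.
a · b ≡ 2·x^3 + 2·x^2 + 2 (mod f(x))

Multiply as integer polynomials: a · b = x^5 + 2·x^4 + 2·x^3 + 3·x^2 + x + 1. Reducing coefficients mod 3: a · b ≡ x^5 + 2·x^4 + 2·x^3 + x + 1. Now divide by f(x) = x^4 + x^3 + 2·x^2 + 2·x + 2 in F_3[x], eliminating the leading term at each step:
  leading term x^5: subtract (x)·f(x) = x^5 + x^4 + 2·x^3 + 2·x^2 + 2·x, leaving x^4 + x^2 + 2·x + 1 (coefficients mod 3)
  leading term x^4: subtract (1)·f(x) = x^4 + x^3 + 2·x^2 + 2·x + 2, leaving 2·x^3 + 2·x^2 + 2 (coefficients mod 3)
The degree is now < 4, so this is the remainder. Hence a · b ≡ 2·x^3 + 2·x^2 + 2 in F_3[x]/(f).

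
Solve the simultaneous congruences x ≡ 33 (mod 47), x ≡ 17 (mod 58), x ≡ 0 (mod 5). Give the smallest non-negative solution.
The moduli 47, 58, 5 are pairwise coprime, so by the CRT there is a unique solution mod 47·58·5 = 13630.
Solve by successive substitution. Start with x ≡ 33 (mod 47).
  Combine with x ≡ 17 (mod 58): write x = 33 + 47·t and require 33 + 47·t ≡ 17 (mod 58), i.e. 47·t ≡ 17 − 33 ≡ 42 (mod 58). Since 47^(−1) ≡ 21 (mod 58), t ≡ 21·42 ≡ 12 (mod 58). So x ≡ 33 + 47·12 = 597 (mod 2726).
  Combine with x ≡ 0 (mod 5): write x = 597 + 2726·t and require 597 + 2726·t ≡ 0 (mod 5), i.e. 2726·t ≡ 0 − 597 ≡ 3 (mod 5). Since 2726^(−1) ≡ 1 (mod 5) (2726 ≡ 1 (mod 5)), t ≡ 1·3 ≡ 3 (mod 5). So x ≡ 597 + 2726·3 = 8775 (mod 13630).
Unique solution in [0, 13630): x = 8775.

Final answer: x ≡ 8775 (mod 13630); the representative in [0, 13630) is 8775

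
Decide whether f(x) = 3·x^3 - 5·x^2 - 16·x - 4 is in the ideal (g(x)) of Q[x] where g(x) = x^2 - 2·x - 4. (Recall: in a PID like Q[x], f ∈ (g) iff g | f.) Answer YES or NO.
In Q[x] the ideal (g) consists of all multiples of g, so f ∈ (g) iff g | f, i.e. iff the remainder of f on division by g is 0. Divide f by g (g is monic, so eliminate the leading term of the running remainder at each step):
  leading term 3·x^3: subtract (3·x)·g(x) = 3·x^3 - 6·x^2 - 12·x, leaving x^2 - 4·x - 4
  leading term x^2: subtract (1)·g(x) = x^2 - 2·x - 4, leaving -2·x
The remainder r(x) = -2·x ≠ 0 (and deg r < deg g), so g ∤ f, i.e. f ∉ (g).

Final answer: NO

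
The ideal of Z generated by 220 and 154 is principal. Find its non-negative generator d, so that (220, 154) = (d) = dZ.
(220, 154) = (22); d = 22

In the PID Z, (a, b) is generated by gcd(a, b). Compute gcd(220, 154) with the extended Euclidean algorithm, tracking rows (r, s, t) with s·220 + t·154 = r:
  row A: (220, 1, 0)   [1·220 + 0·154 = 220]
  row B: (154, 0, 1)   [0·220 + 1·154 = 154]
  220 = 1·154 + 66   → row C = row A − 1·row B = (66, 1, −1)   [check: 1·220 − 1·154 = 66]
  154 = 2·66 + 22   → row D = row B − 2·row C = (22, −2, 3)   [check: −2·220 + 3·154 = 22]
  66 = 3·22 + 0   → remainder 0, stop. gcd = 22 (last nonzero row D).
So gcd(220, 154) = 22, with Bézout identity −2·220 + 3·154 = 22. Containment (⊇): the Bézout identity exhibits 22 as an element of (220, 154), giving (22) ⊆ (220, 154). Containment (⊆): since 22 | 220 and 22 | 154 (220 = 22·10, 154 = 22·7), every Z-linear combination of 220 and 154 is divisible by 22, so (220, 154) ⊆ (22). Therefore (220, 154) = (22), d = 22.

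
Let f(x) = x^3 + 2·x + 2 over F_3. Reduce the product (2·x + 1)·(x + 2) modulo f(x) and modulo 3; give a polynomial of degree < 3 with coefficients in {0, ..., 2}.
Multiply as integer polynomials: a · b = 2·x^2 + 5·x + 2. Reducing coefficients mod 3: a · b ≡ 2·x^2 + 2·x + 2. This already has degree < 3, so no reduction by f is needed. Hence a · b ≡ 2·x^2 + 2·x + 2 in F_3[x]/(f).

Final answer: a · b ≡ 2·x^2 + 2·x + 2 (mod f(x))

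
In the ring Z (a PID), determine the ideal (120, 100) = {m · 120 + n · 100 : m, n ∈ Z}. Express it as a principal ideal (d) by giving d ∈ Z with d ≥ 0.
In the PID Z, (a, b) is generated by gcd(a, b). Compute gcd(120, 100) with the extended Euclidean algorithm, tracking rows (r, s, t) with s·120 + t·100 = r:
  row A: (120, 1, 0)   [1·120 + 0·100 = 120]
  row B: (100, 0, 1)   [0·120 + 1·100 = 100]
  120 = 1·100 + 20   → row C = row A − 1·row B = (20, 1, −1)   [check: 1·120 − 1·100 = 20]
  100 = 5·20 + 0   → remainder 0, stop. gcd = 20 (last nonzero row C).
So gcd(120, 100) = 20, with Bézout identity 1·120 − 1·100 = 20. Containment (⊇): the Bézout identity exhibits 20 as an element of (120, 100), giving (20) ⊆ (120, 100). Containment (⊆): since 20 | 120 and 20 | 100 (120 = 20·6, 100 = 20·5), every Z-linear combination of 120 and 100 is divisible by 20, so (120, 100) ⊆ (20). Therefore (120, 100) = (20), d = 20.

Final answer: (120, 100) = (20); d = 20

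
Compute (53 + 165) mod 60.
38

Reduce the summands first: 165 ≡ 45 (mod 60), so 53 + 165 ≡ 53 + 45 (mod 60). 53 + 45 = 98; 98 = 1·60 + 38, so (53 + 165) mod 60 = 38.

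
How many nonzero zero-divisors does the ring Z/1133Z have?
Z/1133Z has 112 nonzero zero-divisors

In Z/1133Z each nonzero element is either a unit (gcd with 1133 is 1) or a zero-divisor (gcd > 1). The number of units is φ(1133): factorise 1133 = 11 · 103, so φ(1133) = (11 − 1) · (103 − 1) = 10 · 102 = 1020. The nonzero elements number 1133 − 1 = 1132. Hence the nonzero zero-divisors number 1132 − 1020 = 112.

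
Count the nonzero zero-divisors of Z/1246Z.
In Z/1246Z each nonzero element is either a unit (gcd with 1246 is 1) or a zero-divisor (gcd > 1). The number of units is φ(1246): factorise 1246 = 2 · 7 · 89, so φ(1246) = (2 − 1) · (7 − 1) · (89 − 1) = 1 · 6 · 88 = 528. The nonzero elements number 1246 − 1 = 1245. Hence the nonzero zero-divisors number 1245 − 528 = 717.

Final answer: Z/1246Z has 717 nonzero zero-divisors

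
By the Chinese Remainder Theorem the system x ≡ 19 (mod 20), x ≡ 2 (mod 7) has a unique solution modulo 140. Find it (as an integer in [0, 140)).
The moduli 20, 7 are pairwise coprime, so by the CRT there is a unique solution mod 20·7 = 140.
Solve by successive substitution. Start with x ≡ 19 (mod 20).
  Combine with x ≡ 2 (mod 7): write x = 19 + 20·t and require 19 + 20·t ≡ 2 (mod 7), i.e. 20·t ≡ 2 − 19 ≡ 4 (mod 7). Since 20^(−1) ≡ 6 (mod 7) (20 ≡ 6 (mod 7)), t ≡ 6·4 ≡ 3 (mod 7). So x ≡ 19 + 20·3 = 79 (mod 140).
Unique solution in [0, 140): x = 79.

Final answer: x ≡ 79 (mod 140); the representative in [0, 140) is 79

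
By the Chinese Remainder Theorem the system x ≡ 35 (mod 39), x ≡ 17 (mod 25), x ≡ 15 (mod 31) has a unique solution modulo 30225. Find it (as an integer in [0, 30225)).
x ≡ 542 (mod 30225); the representative in [0, 30225) is 542

The moduli 39, 25, 31 are pairwise coprime, so by the CRT there is a unique solution mod 39·25·31 = 30225.
Solve by successive substitution. Start with x ≡ 35 (mod 39).
  Combine with x ≡ 17 (mod 25): write x = 35 + 39·t and require 35 + 39·t ≡ 17 (mod 25), i.e. 39·t ≡ 17 − 35 ≡ 7 (mod 25). Since 39^(−1) ≡ 9 (mod 25) (39 ≡ 14 (mod 25)), t ≡ 9·7 ≡ 13 (mod 25). So x ≡ 35 + 39·13 = 542 (mod 975).
  Combine with x ≡ 15 (mod 31): write x = 542 + 975·t and require 542 + 975·t ≡ 15 (mod 31), i.e. 975·t ≡ 15 − 542 ≡ 0 (mod 31). Since 975^(−1) ≡ 20 (mod 31) (975 ≡ 14 (mod 31)), t ≡ 20·0 ≡ 0 (mod 31). So x ≡ 542 + 975·0 = 542 (mod 30225).
Unique solution in [0, 30225): x = 542.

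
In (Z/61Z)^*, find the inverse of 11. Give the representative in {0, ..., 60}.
11^(−1) ≡ 50 (mod 61)

Apply the extended Euclidean algorithm to (61, 11), tracking rows (r, s, t) with s·61 + t·11 = r. Each division r_prev = q·r_cur + r_new produces the new row as (previous row) − q·(current row):
  row A: (61, 1, 0)   [1·61 + 0·11 = 61]
  row B: (11, 0, 1)   [0·61 + 1·11 = 11]
  61 = 5·11 + 6   → row C = row A − 5·row B = (6, 1, −5)   [check: 1·61 − 5·11 = 6]
  11 = 1·6 + 5   → row D = row B − 1·row C = (5, −1, 6)   [check: −1·61 + 6·11 = 5]
  6 = 1·5 + 1   → row E = row C − 1·row D = (1, 2, −11)   [check: 2·61 − 11·11 = 1]
  5 = 5·1 + 0   → remainder 0, stop. gcd = 1 (last nonzero row E).
The gcd is 1, so 11 is invertible mod 61. The last nonzero row gives 2·61 − 11·11 = 1, so t = −11. So 11^(−1) ≡ −11 ≡ 50 (mod 61). Verify: 11 · 50 = 550 ≡ 1 (mod 61). ✓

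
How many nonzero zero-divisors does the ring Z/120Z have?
In Z/120Z each nonzero element is either a unit (gcd with 120 is 1) or a zero-divisor (gcd > 1). The number of units is φ(120): factorise 120 = 2^3 · 3 · 5, so φ(120) = (2^3 − 2^2) · (3 − 1) · (5 − 1) = 4 · 2 · 4 = 32. The nonzero elements number 120 − 1 = 119. Hence the nonzero zero-divisors number 119 − 32 = 87.

Final answer: Z/120Z has 87 nonzero zero-divisors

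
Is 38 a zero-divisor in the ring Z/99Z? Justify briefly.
gcd(38, 99) = 1, so 38 is a unit in Z/99Z (it has a multiplicative inverse). A unit cannot be a zero-divisor: if 38·b ≡ 0 then multiplying both sides by 38^(−1) gives b ≡ 0. So 38 is not a zero-divisor.

Final answer: NO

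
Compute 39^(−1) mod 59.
Apply the extended Euclidean algorithm to (59, 39), tracking rows (r, s, t) with s·59 + t·39 = r. Each division r_prev = q·r_cur + r_new produces the new row as (previous row) − q·(current row):
  row A: (59, 1, 0)   [1·59 + 0·39 = 59]
  row B: (39, 0, 1)   [0·59 + 1·39 = 39]
  59 = 1·39 + 20   → row C = row A − 1·row B = (20, 1, −1)   [check: 1·59 − 1·39 = 20]
  39 = 1·20 + 19   → row D = row B − 1·row C = (19, −1, 2)   [check: −1·59 + 2·39 = 19]
  20 = 1·19 + 1   → row E = row C − 1·row D = (1, 2, −3)   [check: 2·59 − 3·39 = 1]
  19 = 19·1 + 0   → remainder 0, stop. gcd = 1 (last nonzero row E).
The gcd is 1, so 39 is invertible mod 59. The last nonzero row gives 2·59 − 3·39 = 1, so t = −3. So 39^(−1) ≡ −3 ≡ 56 (mod 59). Verify: 39 · 56 = 2184 ≡ 1 (mod 59). ✓

Final answer: 39^(−1) ≡ 56 (mod 59)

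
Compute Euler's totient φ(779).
φ is multiplicative, with φ(p^e) = p^e − p^(e−1). Factorise 779 = 19 · 41. Then
  φ(779) = (19 − 1) · (41 − 1) = 18 · 40 = 720.

Final answer: φ(779) = 720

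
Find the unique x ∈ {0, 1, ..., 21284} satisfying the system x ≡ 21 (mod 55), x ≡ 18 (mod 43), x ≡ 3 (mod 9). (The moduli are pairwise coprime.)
The moduli 55, 43, 9 are pairwise coprime, so by the CRT there is a unique solution mod 55·43·9 = 21285.
Solve by successive substitution. Start with x ≡ 21 (mod 55).
  Combine with x ≡ 18 (mod 43): write x = 21 + 55·t and require 21 + 55·t ≡ 18 (mod 43), i.e. 55·t ≡ 18 − 21 ≡ 40 (mod 43). Since 55^(−1) ≡ 18 (mod 43) (55 ≡ 12 (mod 43)), t ≡ 18·40 ≡ 32 (mod 43). So x ≡ 21 + 55·32 = 1781 (mod 2365).
  Combine with x ≡ 3 (mod 9): write x = 1781 + 2365·t and require 1781 + 2365·t ≡ 3 (mod 9), i.e. 2365·t ≡ 3 − 1781 ≡ 4 (mod 9). Since 2365^(−1) ≡ 4 (mod 9) (2365 ≡ 7 (mod 9)), t ≡ 4·4 ≡ 7 (mod 9). So x ≡ 1781 + 2365·7 = 18336 (mod 21285).
Unique solution in [0, 21285): x = 18336.

Final answer: x ≡ 18336 (mod 21285); the representative in [0, 21285) is 18336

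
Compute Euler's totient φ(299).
φ is multiplicative, with φ(p^e) = p^e − p^(e−1). Factorise 299 = 13 · 23. Then
  φ(299) = (13 − 1) · (23 − 1) = 12 · 22 = 264.

Final answer: φ(299) = 264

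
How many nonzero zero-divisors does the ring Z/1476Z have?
Z/1476Z has 995 nonzero zero-divisors

In Z/1476Z each nonzero element is either a unit (gcd with 1476 is 1) or a zero-divisor (gcd > 1). The number of units is φ(1476): factorise 1476 = 2^2 · 3^2 · 41, so φ(1476) = (2^2 − 2^1) · (3^2 − 3^1) · (41 − 1) = 2 · 6 · 40 = 480. The nonzero elements number 1476 − 1 = 1475. Hence the nonzero zero-divisors number 1475 − 480 = 995.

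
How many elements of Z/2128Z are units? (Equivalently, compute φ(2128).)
An element a ∈ Z/2128Z is a unit iff gcd(a, 2128) = 1, so the number of units is φ(2128). φ is multiplicative, with φ(p^e) = p^e − p^(e−1). Factorise 2128 = 2^4 · 7 · 19. Then
  φ(2128) = (2^4 − 2^3) · (7 − 1) · (19 − 1) = 8 · 6 · 18 = 864.

Final answer: Z/2128Z has φ(2128) = 864 units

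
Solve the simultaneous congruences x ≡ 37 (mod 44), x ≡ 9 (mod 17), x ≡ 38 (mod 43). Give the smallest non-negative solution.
x ≡ 11433 (mod 32164); the representative in [0, 32164) is 11433

The moduli 44, 17, 43 are pairwise coprime, so by the CRT there is a unique solution mod 44·17·43 = 32164.
Solve by successive substitution. Start with x ≡ 37 (mod 44).
  Combine with x ≡ 9 (mod 17): write x = 37 + 44·t and require 37 + 44·t ≡ 9 (mod 17), i.e. 44·t ≡ 9 − 37 ≡ 6 (mod 17). Since 44^(−1) ≡ 12 (mod 17) (44 ≡ 10 (mod 17)), t ≡ 12·6 ≡ 4 (mod 17). So x ≡ 37 + 44·4 = 213 (mod 748).
  Combine with x ≡ 38 (mod 43): write x = 213 + 748·t and require 213 + 748·t ≡ 38 (mod 43), i.e. 748·t ≡ 38 − 213 ≡ 40 (mod 43). Since 748^(−1) ≡ 38 (mod 43) (748 ≡ 17 (mod 43)), t ≡ 38·40 ≡ 15 (mod 43). So x ≡ 213 + 748·15 = 11433 (mod 32164).
Unique solution in [0, 32164): x = 11433.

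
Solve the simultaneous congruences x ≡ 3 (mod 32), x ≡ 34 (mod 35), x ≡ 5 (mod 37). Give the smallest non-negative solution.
The moduli 32, 35, 37 are pairwise coprime, so by the CRT there is a unique solution mod 32·35·37 = 41440.
Solve by successive substitution. Start with x ≡ 3 (mod 32).
  Combine with x ≡ 34 (mod 35): write x = 3 + 32·t and require 3 + 32·t ≡ 34 (mod 35), i.e. 32·t ≡ 34 − 3 ≡ 31 (mod 35). Since 32^(−1) ≡ 23 (mod 35), t ≡ 23·31 ≡ 13 (mod 35). So x ≡ 3 + 32·13 = 419 (mod 1120).
  Combine with x ≡ 5 (mod 37): write x = 419 + 1120·t and require 419 + 1120·t ≡ 5 (mod 37), i.e. 1120·t ≡ 5 − 419 ≡ 30 (mod 37). Since 1120^(−1) ≡ 26 (mod 37) (1120 ≡ 10 (mod 37)), t ≡ 26·30 ≡ 3 (mod 37). So x ≡ 419 + 1120·3 = 3779 (mod 41440).
Unique solution in [0, 41440): x = 3779.

Final answer: x ≡ 3779 (mod 41440); the representative in [0, 41440) is 3779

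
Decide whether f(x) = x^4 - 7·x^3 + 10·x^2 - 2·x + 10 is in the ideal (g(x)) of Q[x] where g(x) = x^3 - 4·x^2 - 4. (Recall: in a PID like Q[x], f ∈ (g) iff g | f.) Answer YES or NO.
In Q[x] the ideal (g) consists of all multiples of g, so f ∈ (g) iff g | f, i.e. iff the remainder of f on division by g is 0. Divide f by g (g is monic, so eliminate the leading term of the running remainder at each step):
  leading term x^4: subtract (x)·g(x) = x^4 - 4·x^3 - 4·x, leaving -3·x^3 + 10·x^2 + 2·x + 10
  leading term -3·x^3: subtract (-3)·g(x) = -3·x^3 + 12·x^2 + 12, leaving -2·x^2 + 2·x - 2
The remainder r(x) = -2·x^2 + 2·x - 2 ≠ 0 (and deg r < deg g), so g ∤ f, i.e. f ∉ (g).

Final answer: NO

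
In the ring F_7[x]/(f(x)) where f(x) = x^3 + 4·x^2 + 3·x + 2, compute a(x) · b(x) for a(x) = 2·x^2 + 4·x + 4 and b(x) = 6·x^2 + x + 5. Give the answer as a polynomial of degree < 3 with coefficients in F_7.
Multiply as integer polynomials: a · b = 12·x^4 + 26·x^3 + 38·x^2 + 24·x + 20. Reducing coefficients mod 7: a · b ≡ 5·x^4 + 5·x^3 + 3·x^2 + 3·x + 6. Now divide by f(x) = x^3 + 4·x^2 + 3·x + 2 in F_7[x], eliminating the leading term at each step:
  leading term 5·x^4: subtract (5·x)·f(x) = 5·x^4 + 6·x^3 + x^2 + 3·x, leaving 6·x^3 + 2·x^2 + 6 (coefficients mod 7)
  leading term 6·x^3: subtract (6)·f(x) = 6·x^3 + 3·x^2 + 4·x + 5, leaving 6·x^2 + 3·x + 1 (coefficients mod 7)
The degree is now < 3, so this is the remainder. Hence a · b ≡ 6·x^2 + 3·x + 1 in F_7[x]/(f).

Final answer: a · b ≡ 6·x^2 + 3·x + 1 (mod f(x))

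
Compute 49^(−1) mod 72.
49^(−1) ≡ 25 (mod 72)

Apply the extended Euclidean algorithm to (72, 49), tracking rows (r, s, t) with s·72 + t·49 = r. Each division r_prev = q·r_cur + r_new produces the new row as (previous row) − q·(current row):
  row A: (72, 1, 0)   [1·72 + 0·49 = 72]
  row B: (49, 0, 1)   [0·72 + 1·49 = 49]
  72 = 1·49 + 23   → row C = row A − 1·row B = (23, 1, −1)   [check: 1·72 − 1·49 = 23]
  49 = 2·23 + 3   → row D = row B − 2·row C = (3, −2, 3)   [check: −2·72 + 3·49 = 3]
  23 = 7·3 + 2   → row E = row C − 7·row D = (2, 15, −22)   [check: 15·72 − 22·49 = 2]
  3 = 1·2 + 1   → row F = row D − 1·row E = (1, −17, 25)   [check: −17·72 + 25·49 = 1]
  2 = 2·1 + 0   → remainder 0, stop. gcd = 1 (last nonzero row F).
The gcd is 1, so 49 is invertible mod 72. The last nonzero row gives −17·72 + 25·49 = 1, so t = 25. So 49^(−1) ≡ 25 (mod 72). Verify: 49 · 25 = 1225 ≡ 1 (mod 72). ✓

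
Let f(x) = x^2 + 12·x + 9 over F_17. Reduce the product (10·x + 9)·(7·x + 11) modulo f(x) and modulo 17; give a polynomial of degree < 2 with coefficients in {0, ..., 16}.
Multiply as integer polynomials: a · b = 70·x^2 + 173·x + 99. Reducing coefficients mod 17: a · b ≡ 2·x^2 + 3·x + 14. Now divide by f(x) = x^2 + 12·x + 9 in F_17[x], eliminating the leading term at each step:
  leading term 2·x^2: subtract (2)·f(x) = 2·x^2 + 7·x + 1, leaving 13·x + 13 (coefficients mod 17)
The degree is now < 2, so this is the remainder. Hence a · b ≡ 13·x + 13 in F_17[x]/(f).

Final answer: a · b ≡ 13·x + 13 (mod f(x))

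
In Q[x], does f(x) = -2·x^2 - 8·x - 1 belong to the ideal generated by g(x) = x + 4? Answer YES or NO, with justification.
In Q[x] the ideal (g) consists of all multiples of g, so f ∈ (g) iff g | f, i.e. iff the remainder of f on division by g is 0. Divide f by g (g is monic, so eliminate the leading term of the running remainder at each step):
  leading term -2·x^2: subtract (-2·x)·g(x) = -2·x^2 - 8·x, leaving -1
The remainder r(x) = -1 ≠ 0 (and deg r < deg g), so g ∤ f, i.e. f ∉ (g).

Final answer: NO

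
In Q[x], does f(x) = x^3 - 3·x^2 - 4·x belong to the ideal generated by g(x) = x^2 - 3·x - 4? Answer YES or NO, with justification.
YES

In Q[x] the ideal (g) consists of all multiples of g, so f ∈ (g) iff g | f, i.e. iff the remainder of f on division by g is 0. Divide f by g (g is monic, so eliminate the leading term of the running remainder at each step):
  leading term x^3: subtract (x)·g(x) = x^3 - 3·x^2 - 4·x, leaving 0
The remainder is 0, so f(x) = g(x) · h(x) with h(x) = x. Hence g | f, i.e. f ∈ (g).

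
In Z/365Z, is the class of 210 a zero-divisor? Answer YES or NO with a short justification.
YES

gcd(210, 365) = 5 > 1, so 210 is not a unit in Z/365Z. In Z/nZ every nonzero non-unit is a zero-divisor: explicitly, take b = 365/gcd = 73 ≠ 0 (mod 365); then 210·73 = 15330 = 42·365, i.e. 210·73 ≡ 0 (mod 365). So 210 is a zero-divisor.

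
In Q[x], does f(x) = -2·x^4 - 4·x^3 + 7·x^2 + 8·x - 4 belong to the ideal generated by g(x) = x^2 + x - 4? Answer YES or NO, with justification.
In Q[x] the ideal (g) consists of all multiples of g, so f ∈ (g) iff g | f, i.e. iff the remainder of f on division by g is 0. Divide f by g (g is monic, so eliminate the leading term of the running remainder at each step):
  leading term -2·x^4: subtract (-2·x^2)·g(x) = -2·x^4 - 2·x^3 + 8·x^2, leaving -2·x^3 - x^2 + 8·x - 4
  leading term -2·x^3: subtract (-2·x)·g(x) = -2·x^3 - 2·x^2 + 8·x, leaving x^2 - 4
  leading term x^2: subtract (1)·g(x) = x^2 + x - 4, leaving -x
The remainder r(x) = -x ≠ 0 (and deg r < deg g), so g ∤ f, i.e. f ∉ (g).

Final answer: NO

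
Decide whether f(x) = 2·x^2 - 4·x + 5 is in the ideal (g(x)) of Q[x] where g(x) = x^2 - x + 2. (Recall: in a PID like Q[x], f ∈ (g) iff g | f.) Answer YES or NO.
NO

In Q[x] the ideal (g) consists of all multiples of g, so f ∈ (g) iff g | f, i.e. iff the remainder of f on division by g is 0. Divide f by g (g is monic, so eliminate the leading term of the running remainder at each step):
  leading term 2·x^2: subtract (2)·g(x) = 2·x^2 - 2·x + 4, leaving 1 - 2·x
The remainder r(x) = 1 - 2·x ≠ 0 (and deg r < deg g), so g ∤ f, i.e. f ∉ (g).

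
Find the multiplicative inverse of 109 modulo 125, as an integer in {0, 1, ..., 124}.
109^(−1) ≡ 39 (mod 125)

Apply the extended Euclidean algorithm to (125, 109), tracking rows (r, s, t) with s·125 + t·109 = r. Each division r_prev = q·r_cur + r_new produces the new row as (previous row) − q·(current row):
  row A: (125, 1, 0)   [1·125 + 0·109 = 125]
  row B: (109, 0, 1)   [0·125 + 1·109 = 109]
  125 = 1·109 + 16   → row C = row A − 1·row B = (16, 1, −1)   [check: 1·125 − 1·109 = 16]
  109 = 6·16 + 13   → row D = row B − 6·row C = (13, −6, 7)   [check: −6·125 + 7·109 = 13]
  16 = 1·13 + 3   → row E = row C − 1·row D = (3, 7, −8)   [check: 7·125 − 8·109 = 3]
  13 = 4·3 + 1   → row F = row D − 4·row E = (1, −34, 39)   [check: −34·125 + 39·109 = 1]
  3 = 3·1 + 0   → remainder 0, stop. gcd = 1 (last nonzero row F).
The gcd is 1, so 109 is invertible mod 125. The last nonzero row gives −34·125 + 39·109 = 1, so t = 39. So 109^(−1) ≡ 39 (mod 125). Verify: 109 · 39 = 4251 ≡ 1 (mod 125). ✓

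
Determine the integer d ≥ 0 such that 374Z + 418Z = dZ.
In the PID Z, (a, b) is generated by gcd(a, b). Compute gcd(418, 374) with the extended Euclidean algorithm, tracking rows (r, s, t) with s·418 + t·374 = r:
  row A: (418, 1, 0)   [1·418 + 0·374 = 418]
  row B: (374, 0, 1)   [0·418 + 1·374 = 374]
  418 = 1·374 + 44   → row C = row A − 1·row B = (44, 1, −1)   [check: 1·418 − 1·374 = 44]
  374 = 8·44 + 22   → row D = row B − 8·row C = (22, −8, 9)   [check: −8·418 + 9·374 = 22]
  44 = 2·22 + 0   → remainder 0, stop. gcd = 22 (last nonzero row D).
So gcd(374, 418) = 22, with Bézout identity −8·418 + 9·374 = 22. Containment (⊇): the Bézout identity exhibits 22 as an element of (374, 418), giving (22) ⊆ (374, 418). Containment (⊆): since 22 | 374 and 22 | 418 (374 = 22·17, 418 = 22·19), every Z-linear combination of 374 and 418 is divisible by 22, so (374, 418) ⊆ (22). Therefore (374, 418) = (22), d = 22.

Final answer: (374, 418) = (22); d = 22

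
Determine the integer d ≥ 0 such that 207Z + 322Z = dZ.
(207, 322) = (23); d = 23

In the PID Z, (a, b) is generated by gcd(a, b). Compute gcd(322, 207) with the extended Euclidean algorithm, tracking rows (r, s, t) with s·322 + t·207 = r:
  row A: (322, 1, 0)   [1·322 + 0·207 = 322]
  row B: (207, 0, 1)   [0·322 + 1·207 = 207]
  322 = 1·207 + 115   → row C = row A − 1·row B = (115, 1, −1)   [check: 1·322 − 1·207 = 115]
  207 = 1·115 + 92   → row D = row B − 1·row C = (92, −1, 2)   [check: −1·322 + 2·207 = 92]
  115 = 1·92 + 23   → row E = row C − 1·row D = (23, 2, −3)   [check: 2·322 − 3·207 = 23]
  92 = 4·23 + 0   → remainder 0, stop. gcd = 23 (last nonzero row E).
So gcd(207, 322) = 23, with Bézout identity 2·322 − 3·207 = 23. Containment (⊇): the Bézout identity exhibits 23 as an element of (207, 322), giving (23) ⊆ (207, 322). Containment (⊆): since 23 | 207 and 23 | 322 (207 = 23·9, 322 = 23·14), every Z-linear combination of 207 and 322 is divisible by 23, so (207, 322) ⊆ (23). Therefore (207, 322) = (23), d = 23.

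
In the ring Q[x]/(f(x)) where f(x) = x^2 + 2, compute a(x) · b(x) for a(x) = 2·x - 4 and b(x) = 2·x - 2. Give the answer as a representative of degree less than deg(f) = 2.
First multiply in Q[x] without reducing: a · b = 4·x^2 - 12·x + 8. Now divide by f(x) = x^2 + 2, eliminating the leading term at each step:
  leading term 4·x^2: subtract (4)·f(x) = 4·x^2 + 8, leaving -12·x
The degree is now < 2, so this is the remainder. Hence a · b ≡ -12·x in Q[x]/(f).

Final answer: a · b ≡ -12·x (mod f(x))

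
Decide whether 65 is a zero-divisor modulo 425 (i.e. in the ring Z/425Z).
gcd(65, 425) = 5 > 1, so 65 is not a unit in Z/425Z. In Z/nZ every nonzero non-unit is a zero-divisor: explicitly, take b = 425/gcd = 85 ≠ 0 (mod 425); then 65·85 = 5525 = 13·425, i.e. 65·85 ≡ 0 (mod 425). So 65 is a zero-divisor.

Final answer: YES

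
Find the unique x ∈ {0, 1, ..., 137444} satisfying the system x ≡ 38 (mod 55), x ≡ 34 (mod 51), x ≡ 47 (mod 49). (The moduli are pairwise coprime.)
x ≡ 106573 (mod 137445); the representative in [0, 137445) is 106573

The moduli 55, 51, 49 are pairwise coprime, so by the CRT there is a unique solution mod 55·51·49 = 137445.
Solve by successive substitution. Start with x ≡ 38 (mod 55).
  Combine with x ≡ 34 (mod 51): write x = 38 + 55·t and require 38 + 55·t ≡ 34 (mod 51), i.e. 55·t ≡ 34 − 38 ≡ 47 (mod 51). Since 55^(−1) ≡ 13 (mod 51) (55 ≡ 4 (mod 51)), t ≡ 13·47 ≡ 50 (mod 51). So x ≡ 38 + 55·50 = 2788 (mod 2805).
  Combine with x ≡ 47 (mod 49): write x = 2788 + 2805·t and require 2788 + 2805·t ≡ 47 (mod 49), i.e. 2805·t ≡ 47 − 2788 ≡ 3 (mod 49). Since 2805^(−1) ≡ 45 (mod 49) (2805 ≡ 12 (mod 49)), t ≡ 45·3 ≡ 37 (mod 49). So x ≡ 2788 + 2805·37 = 106573 (mod 137445).
Unique solution in [0, 137445): x = 106573.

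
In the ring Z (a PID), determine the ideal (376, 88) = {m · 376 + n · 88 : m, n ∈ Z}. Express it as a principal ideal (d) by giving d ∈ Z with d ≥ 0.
In the PID Z, (a, b) is generated by gcd(a, b). Compute gcd(376, 88) with the extended Euclidean algorithm, tracking rows (r, s, t) with s·376 + t·88 = r:
  row A: (376, 1, 0)   [1·376 + 0·88 = 376]
  row B: (88, 0, 1)   [0·376 + 1·88 = 88]
  376 = 4·88 + 24   → row C = row A − 4·row B = (24, 1, −4)   [check: 1·376 − 4·88 = 24]
  88 = 3·24 + 16   → row D = row B − 3·row C = (16, −3, 13)   [check: −3·376 + 13·88 = 16]
  24 = 1·16 + 8   → row E = row C − 1·row D = (8, 4, −17)   [check: 4·376 − 17·88 = 8]
  16 = 2·8 + 0   → remainder 0, stop. gcd = 8 (last nonzero row E).
So gcd(376, 88) = 8, with Bézout identity 4·376 − 17·88 = 8. Containment (⊇): the Bézout identity exhibits 8 as an element of (376, 88), giving (8) ⊆ (376, 88). Containment (⊆): since 8 | 376 and 8 | 88 (376 = 8·47, 88 = 8·11), every Z-linear combination of 376 and 88 is divisible by 8, so (376, 88) ⊆ (8). Therefore (376, 88) = (8), d = 8.

Final answer: (376, 88) = (8); d = 8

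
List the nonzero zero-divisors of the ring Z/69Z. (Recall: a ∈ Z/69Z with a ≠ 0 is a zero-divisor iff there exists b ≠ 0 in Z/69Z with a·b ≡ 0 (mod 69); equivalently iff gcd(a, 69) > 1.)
nonzero zero-divisors of Z/69Z = {3, 6, 9, 12, 15, 18, 21, 23, 24, 27, 30, 33, 36, 39, 42, 45, 46, 48, 51, 54, 57, 60, 63, 66}

An element a ∈ Z/69Z (with a ≠ 0) is a zero-divisor iff gcd(a, 69) > 1 (because a is a unit precisely when gcd(a, n) = 1, and in Z/nZ every nonzero, non-unit element is a zero-divisor). Scan a = 1, ..., 68 and keep those with gcd(a, 69) > 1:
  gcd(3, 69) = 3, gcd(6, 69) = 3, gcd(9, 69) = 3, gcd(12, 69) = 3, gcd(15, 69) = 3, gcd(18, 69) = 3, gcd(21, 69) = 3, gcd(23, 69) = 23, gcd(24, 69) = 3, gcd(27, 69) = 3, gcd(30, 69) = 3, gcd(33, 69) = 3, gcd(36, 69) = 3, gcd(39, 69) = 3, gcd(42, 69) = 3, gcd(45, 69) = 3, gcd(46, 69) = 23, gcd(48, 69) = 3, gcd(51, 69) = 3, gcd(54, 69) = 3, gcd(57, 69) = 3, gcd(60, 69) = 3, gcd(63, 69) = 3, gcd(66, 69) = 3.
All other a ∈ {1, ..., 68} have gcd(a, 69) = 1 and are units. So the nonzero zero-divisors are exactly the 24 values of a appearing in this scan.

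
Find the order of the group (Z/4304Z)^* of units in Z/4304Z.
|(Z/4304Z)^*| = 2144

(Z/4304Z)^* consists of the classes a with gcd(a, 4304) = 1, so its order is φ(4304). φ is multiplicative, with φ(p^e) = p^e − p^(e−1). Factorise 4304 = 2^4 · 269. Then
  φ(4304) = (2^4 − 2^3) · (269 − 1) = 8 · 268 = 2144.
Thus |(Z/4304Z)^*| = 2144.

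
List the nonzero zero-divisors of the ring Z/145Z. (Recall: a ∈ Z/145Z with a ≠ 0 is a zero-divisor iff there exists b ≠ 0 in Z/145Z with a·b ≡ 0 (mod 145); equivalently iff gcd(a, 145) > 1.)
An element a ∈ Z/145Z (with a ≠ 0) is a zero-divisor iff gcd(a, 145) > 1 (because a is a unit precisely when gcd(a, n) = 1, and in Z/nZ every nonzero, non-unit element is a zero-divisor). Scan a = 1, ..., 144 and keep those with gcd(a, 145) > 1:
  gcd(5, 145) = 5, gcd(10, 145) = 5, gcd(15, 145) = 5, gcd(20, 145) = 5, gcd(25, 145) = 5, gcd(29, 145) = 29, gcd(30, 145) = 5, gcd(35, 145) = 5, gcd(40, 145) = 5, gcd(45, 145) = 5, gcd(50, 145) = 5, gcd(55, 145) = 5, gcd(58, 145) = 29, gcd(60, 145) = 5, gcd(65, 145) = 5, gcd(70, 145) = 5, gcd(75, 145) = 5, gcd(80, 145) = 5, gcd(85, 145) = 5, gcd(87, 145) = 29, gcd(90, 145) = 5, gcd(95, 145) = 5, gcd(100, 145) = 5, gcd(105, 145) = 5, gcd(110, 145) = 5, gcd(115, 145) = 5, gcd(116, 145) = 29, gcd(120, 145) = 5, gcd(125, 145) = 5, gcd(130, 145) = 5, gcd(135, 145) = 5, gcd(140, 145) = 5.
All other a ∈ {1, ..., 144} have gcd(a, 145) = 1 and are units. So the nonzero zero-divisors are exactly the 32 values of a appearing in this scan.

Final answer: nonzero zero-divisors of Z/145Z = {5, 10, 15, 20, 25, 29, 30, 35, 40, 45, 50, 55, 58, 60, 65, 70, 75, 80, 85, 87, 90, 95, 100, 105, 110, 115, 116, 120, 125, 130, 135, 140}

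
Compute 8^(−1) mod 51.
8^(−1) ≡ 32 (mod 51)

Apply the extended Euclidean algorithm to (51, 8), tracking rows (r, s, t) with s·51 + t·8 = r. Each division r_prev = q·r_cur + r_new produces the new row as (previous row) − q·(current row):
  row A: (51, 1, 0)   [1·51 + 0·8 = 51]
  row B: (8, 0, 1)   [0·51 + 1·8 = 8]
  51 = 6·8 + 3   → row C = row A − 6·row B = (3, 1, −6)   [check: 1·51 − 6·8 = 3]
  8 = 2·3 + 2   → row D = row B − 2·row C = (2, −2, 13)   [check: −2·51 + 13·8 = 2]
  3 = 1·2 + 1   → row E = row C − 1·row D = (1, 3, −19)   [check: 3·51 − 19·8 = 1]
  2 = 2·1 + 0   → remainder 0, stop. gcd = 1 (last nonzero row E).
The gcd is 1, so 8 is invertible mod 51. The last nonzero row gives 3·51 − 19·8 = 1, so t = −19. So 8^(−1) ≡ −19 ≡ 32 (mod 51). Verify: 8 · 32 = 256 ≡ 1 (mod 51). ✓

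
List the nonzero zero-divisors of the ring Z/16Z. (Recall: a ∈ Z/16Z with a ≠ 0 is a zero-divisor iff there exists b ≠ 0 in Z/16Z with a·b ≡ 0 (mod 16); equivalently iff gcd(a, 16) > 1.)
An element a ∈ Z/16Z (with a ≠ 0) is a zero-divisor iff gcd(a, 16) > 1 (because a is a unit precisely when gcd(a, n) = 1, and in Z/nZ every nonzero, non-unit element is a zero-divisor). Scan a = 1, ..., 15 and keep those with gcd(a, 16) > 1:
  gcd(2, 16) = 2, gcd(4, 16) = 4, gcd(6, 16) = 2, gcd(8, 16) = 8, gcd(10, 16) = 2, gcd(12, 16) = 4, gcd(14, 16) = 2.
All other a ∈ {1, ..., 15} have gcd(a, 16) = 1 and are units. So the nonzero zero-divisors are exactly the 7 values of a appearing in this scan.

Final answer: nonzero zero-divisors of Z/16Z = {2, 4, 6, 8, 10, 12, 14}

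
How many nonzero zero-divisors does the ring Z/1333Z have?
Z/1333Z has 72 nonzero zero-divisors

In Z/1333Z each nonzero element is either a unit (gcd with 1333 is 1) or a zero-divisor (gcd > 1). The number of units is φ(1333): factorise 1333 = 31 · 43, so φ(1333) = (31 − 1) · (43 − 1) = 30 · 42 = 1260. The nonzero elements number 1333 − 1 = 1332. Hence the nonzero zero-divisors number 1332 − 1260 = 72.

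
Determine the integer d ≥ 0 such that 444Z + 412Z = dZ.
In the PID Z, (a, b) is generated by gcd(a, b). Compute gcd(444, 412) with the extended Euclidean algorithm, tracking rows (r, s, t) with s·444 + t·412 = r:
  row A: (444, 1, 0)   [1·444 + 0·412 = 444]
  row B: (412, 0, 1)   [0·444 + 1·412 = 412]
  444 = 1·412 + 32   → row C = row A − 1·row B = (32, 1, −1)   [check: 1·444 − 1·412 = 32]
  412 = 12·32 + 28   → row D = row B − 12·row C = (28, −12, 13)   [check: −12·444 + 13·412 = 28]
  32 = 1·28 + 4   → row E = row C − 1·row D = (4, 13, −14)   [check: 13·444 − 14·412 = 4]
  28 = 7·4 + 0   → remainder 0, stop. gcd = 4 (last nonzero row E).
So gcd(444, 412) = 4, with Bézout identity 13·444 − 14·412 = 4. Containment (⊇): the Bézout identity exhibits 4 as an element of (444, 412), giving (4) ⊆ (444, 412). Containment (⊆): since 4 | 444 and 4 | 412 (444 = 4·111, 412 = 4·103), every Z-linear combination of 444 and 412 is divisible by 4, so (444, 412) ⊆ (4). Therefore (444, 412) = (4), d = 4.

Final answer: (444, 412) = (4); d = 4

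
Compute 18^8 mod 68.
Use repeated squaring. Binary(8) = 1000. Walk through the bits of the exponent 8 left-to-right: at each bit after the leading one, square the running value, then multiply by 18 if the bit is 1 (always reducing mod 68):
  bit 1 = 1 (leading): start with 18.
  bit 2 = 0: square 18^2 = 324 ≡ 52 (mod 68).
  bit 3 = 0: square 52^2 = 2704 ≡ 52 (mod 68).
  bit 4 = 0: square 52^2 = 2704 ≡ 52 (mod 68).
Final value: 18^8 ≡ 52 (mod 68).

Final answer: 52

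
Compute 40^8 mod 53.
Use repeated squaring. Binary(8) = 1000. Walk through the bits of the exponent 8 left-to-right: at each bit after the leading one, square the running value, then multiply by 40 if the bit is 1 (always reducing mod 53):
  bit 1 = 1 (leading): start with 40.
  bit 2 = 0: square 40^2 = 1600 ≡ 10 (mod 53).
  bit 3 = 0: square 10^2 = 100 ≡ 47 (mod 53).
  bit 4 = 0: square 47^2 = 2209 ≡ 36 (mod 53).
Final value: 40^8 ≡ 36 (mod 53).

Final answer: 36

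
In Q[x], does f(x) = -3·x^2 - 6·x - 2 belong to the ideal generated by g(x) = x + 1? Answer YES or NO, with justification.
In Q[x] the ideal (g) consists of all multiples of g, so f ∈ (g) iff g | f, i.e. iff the remainder of f on division by g is 0. Divide f by g (g is monic, so eliminate the leading term of the running remainder at each step):
  leading term -3·x^2: subtract (-3·x)·g(x) = -3·x^2 - 3·x, leaving -3·x - 2
  leading term -3·x: subtract (-3)·g(x) = -3·x - 3, leaving 1
The remainder r(x) = 1 ≠ 0 (and deg r < deg g), so g ∤ f, i.e. f ∉ (g).

Final answer: NO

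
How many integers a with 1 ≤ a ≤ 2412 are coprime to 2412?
The number of a ∈ {1, ..., 2412} with gcd(a, 2412) = 1 is by definition Euler's totient φ(2412). φ is multiplicative, with φ(p^e) = p^e − p^(e−1). Factorise 2412 = 2^2 · 3^2 · 67. Then
  φ(2412) = (2^2 − 2^1) · (3^2 − 3^1) · (67 − 1) = 2 · 6 · 66 = 792.
So there are 792 such integers.

Final answer: 792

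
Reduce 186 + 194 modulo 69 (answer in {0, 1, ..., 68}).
Reduce the summands first: 186 ≡ 48, 194 ≡ 56 (mod 69), so 186 + 194 ≡ 48 + 56 (mod 69). 48 + 56 = 104; 104 = 1·69 + 35, so (186 + 194) mod 69 = 35.

Final answer: 35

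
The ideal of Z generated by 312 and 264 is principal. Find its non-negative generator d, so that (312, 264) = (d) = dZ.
(312, 264) = (24); d = 24

In the PID Z, (a, b) is generated by gcd(a, b). Compute gcd(312, 264) with the extended Euclidean algorithm, tracking rows (r, s, t) with s·312 + t·264 = r:
  row A: (312, 1, 0)   [1·312 + 0·264 = 312]
  row B: (264, 0, 1)   [0·312 + 1·264 = 264]
  312 = 1·264 + 48   → row C = row A − 1·row B = (48, 1, −1)   [check: 1·312 − 1·264 = 48]
  264 = 5·48 + 24   → row D = row B − 5·row C = (24, −5, 6)   [check: −5·312 + 6·264 = 24]
  48 = 2·24 + 0   → remainder 0, stop. gcd = 24 (last nonzero row D).
So gcd(312, 264) = 24, with Bézout identity −5·312 + 6·264 = 24. Containment (⊇): the Bézout identity exhibits 24 as an element of (312, 264), giving (24) ⊆ (312, 264). Containment (⊆): since 24 | 312 and 24 | 264 (312 = 24·13, 264 = 24·11), every Z-linear combination of 312 and 264 is divisible by 24, so (312, 264) ⊆ (24). Therefore (312, 264) = (24), d = 24.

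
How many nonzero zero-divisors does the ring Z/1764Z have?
In Z/1764Z each nonzero element is either a unit (gcd with 1764 is 1) or a zero-divisor (gcd > 1). The number of units is φ(1764): factorise 1764 = 2^2 · 3^2 · 7^2, so φ(1764) = (2^2 − 2^1) · (3^2 − 3^1) · (7^2 − 7^1) = 2 · 6 · 42 = 504. The nonzero elements number 1764 − 1 = 1763. Hence the nonzero zero-divisors number 1763 − 504 = 1259.

Final answer: Z/1764Z has 1259 nonzero zero-divisors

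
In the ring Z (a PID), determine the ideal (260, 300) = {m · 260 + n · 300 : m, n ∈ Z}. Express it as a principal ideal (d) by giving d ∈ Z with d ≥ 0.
(260, 300) = (20); d = 20

In the PID Z, (a, b) is generated by gcd(a, b). Compute gcd(300, 260) with the extended Euclidean algorithm, tracking rows (r, s, t) with s·300 + t·260 = r:
  row A: (300, 1, 0)   [1·300 + 0·260 = 300]
  row B: (260, 0, 1)   [0·300 + 1·260 = 260]
  300 = 1·260 + 40   → row C = row A − 1·row B = (40, 1, −1)   [check: 1·300 − 1·260 = 40]
  260 = 6·40 + 20   → row D = row B − 6·row C = (20, −6, 7)   [check: −6·300 + 7·260 = 20]
  40 = 2·20 + 0   → remainder 0, stop. gcd = 20 (last nonzero row D).
So gcd(260, 300) = 20, with Bézout identity −6·300 + 7·260 = 20. Containment (⊇): the Bézout identity exhibits 20 as an element of (260, 300), giving (20) ⊆ (260, 300). Containment (⊆): since 20 | 260 and 20 | 300 (260 = 20·13, 300 = 20·15), every Z-linear combination of 260 and 300 is divisible by 20, so (260, 300) ⊆ (20). Therefore (260, 300) = (20), d = 20.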